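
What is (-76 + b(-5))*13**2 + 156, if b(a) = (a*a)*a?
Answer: -33813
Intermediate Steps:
b(a) = a**3 (b(a) = a**2*a = a**3)
(-76 + b(-5))*13**2 + 156 = (-76 + (-5)**3)*13**2 + 156 = (-76 - 125)*169 + 156 = -201*169 + 156 = -33969 + 156 = -33813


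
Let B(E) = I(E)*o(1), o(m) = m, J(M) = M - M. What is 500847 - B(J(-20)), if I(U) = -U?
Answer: 500847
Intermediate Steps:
J(M) = 0
B(E) = -E (B(E) = -E*1 = -E)
500847 - B(J(-20)) = 500847 - (-1)*0 = 500847 - 1*0 = 500847 + 0 = 500847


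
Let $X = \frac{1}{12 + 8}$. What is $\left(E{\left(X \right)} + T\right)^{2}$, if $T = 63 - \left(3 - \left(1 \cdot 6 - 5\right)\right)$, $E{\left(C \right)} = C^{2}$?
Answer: $\frac{595408801}{160000} \approx 3721.3$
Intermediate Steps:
$X = \frac{1}{20} \approx 0.05$
$T = 61$ ($T = 63 - \left(3 - \left(6 - 5\right)\right) = 63 - \left(3 - 1\right) = 63 - 2 = 61$)
$\left(E{\left(X \right)} + T\right)^{2} = \left(\left(\frac{1}{20}\right)^{2} + 61\right)^{2} = \left(\frac{1}{400} + 61\right)^{2} = \left(\frac{24401}{400}\right)^{2} = \frac{595408801}{160000}$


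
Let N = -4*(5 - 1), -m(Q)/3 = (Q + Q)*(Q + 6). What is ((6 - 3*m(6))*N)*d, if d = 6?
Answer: -124992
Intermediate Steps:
m(Q) = -6*Q*(6 + Q) (m(Q) = -3*(Q + Q)*(Q + 6) = -3*2*Q*(6 + Q) = -6*Q*(6 + Q))
N = -16 (N = -4*4 = -16)
((6 - 3*m(6))*N)*d = ((6 - (-18)*6*(6 + 6))*(-16))*6 = ((6 - (-18)*6*12)*(-16))*6 = ((6 - 3*(-432))*(-16))*6 = ((6 + 1296)*(-16))*6 = (1302*(-16))*6 = -20832*6 = -124992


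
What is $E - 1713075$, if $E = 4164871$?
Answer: $2451796$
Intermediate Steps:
$E - 1713075 = 4164871 - 1713075 = 2451796$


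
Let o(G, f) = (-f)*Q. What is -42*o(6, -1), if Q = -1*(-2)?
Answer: -84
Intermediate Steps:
Q = 2
o(G, f) = -2*f (o(G, f) = -f*2 = -2*f)
-42*o(6, -1) = -(-84)*(-1) = -42*2 = -84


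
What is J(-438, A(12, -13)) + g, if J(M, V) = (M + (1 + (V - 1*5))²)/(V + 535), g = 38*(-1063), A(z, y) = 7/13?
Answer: -3655971361/90506 ≈ -40395.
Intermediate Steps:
A(z, y) = 7/13 (A(z, y) = 7*(1/13) = 7/13)
g = -40394
J(M, V) = (M + (-4 + V)²)/(535 + V) (J(M, V) = (M + (1 + (V - 5))²)/(535 + V) = (M + (1 + (-5 + V))²)/(535 + V) = (M + (-4 + V)²)/(535 + V))
J(-438, A(12, -13)) + g = (-438 + (-4 + 7/13)²)/(535 + 7/13) - 40394 = (-438 + (-45/13)²)/(6962/13) - 40394 = 13*(-438 + 2025/169)/6962 - 40394 = (13/6962)*(-71997/169) - 40394 = -71997/90506 - 40394 = -3655971361/90506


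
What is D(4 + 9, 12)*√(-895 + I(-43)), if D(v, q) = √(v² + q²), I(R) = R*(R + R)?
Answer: √877339 ≈ 936.66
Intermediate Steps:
I(R) = 2*R² (I(R) = R*(2*R) = 2*R²)
D(v, q) = √(q² + v²)
D(4 + 9, 12)*√(-895 + I(-43)) = √(12² + (4 + 9)²)*√(-895 + 2*(-43)²) = √(144 + 13²)*√(-895 + 2*1849) = √(144 + 169)*√(-895 + 3698) = √313*√2803 = √877339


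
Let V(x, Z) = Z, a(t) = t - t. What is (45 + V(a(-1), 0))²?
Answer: 2025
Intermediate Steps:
a(t) = 0
(45 + V(a(-1), 0))² = (45 + 0)² = 45² = 2025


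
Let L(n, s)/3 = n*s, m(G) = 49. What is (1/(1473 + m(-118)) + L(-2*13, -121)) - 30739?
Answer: -32420121/1522 ≈ -21301.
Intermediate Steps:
L(n, s) = 3*n*s (L(n, s) = 3*(n*s) = 3*n*s)
(1/(1473 + m(-118)) + L(-2*13, -121)) - 30739 = (1/(1473 + 49) + 3*(-2*13)*(-121)) - 30739 = (1/1522 + 3*(-26)*(-121)) - 30739 = (1/1522 + 9438) - 30739 = 14364637/1522 - 30739 = -32420121/1522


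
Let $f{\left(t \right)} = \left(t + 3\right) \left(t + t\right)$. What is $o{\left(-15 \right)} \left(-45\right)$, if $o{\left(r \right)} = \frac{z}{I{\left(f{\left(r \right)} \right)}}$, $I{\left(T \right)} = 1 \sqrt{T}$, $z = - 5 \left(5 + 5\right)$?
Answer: $\frac{75 \sqrt{10}}{2} \approx 118.59$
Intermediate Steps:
$z = -50$ ($z = \left(-5\right) 10 = -50$)
$f{\left(t \right)} = 2 t \left(3 + t\right)$ ($f{\left(t \right)} = \left(3 + t\right) 2 t = 2 t \left(3 + t\right)$)
$I{\left(T \right)} = \sqrt{T}$
$o{\left(r \right)} = - \frac{25 \sqrt{2}}{\sqrt{r \left(3 + r\right)}}$ ($o{\left(r \right)} = - \frac{50}{\sqrt{2 r \left(3 + r\right)}} = - \frac{50}{\sqrt{2} \sqrt{r \left(3 + r\right)}} = - 50 \frac{\sqrt{2}}{2 \sqrt{r \left(3 + r\right)}} = - \frac{25 \sqrt{2}}{\sqrt{r \left(3 + r\right)}}$)
$o{\left(-15 \right)} \left(-45\right) = - \frac{25 \sqrt{2}}{6 \sqrt{5}} \left(-45\right) = - 25 \sqrt{2} \frac{\sqrt{5}}{30} \left(-45\right) = - \frac{5 \sqrt{10}}{6} \left(-45\right) = \frac{75 \sqrt{10}}{2}$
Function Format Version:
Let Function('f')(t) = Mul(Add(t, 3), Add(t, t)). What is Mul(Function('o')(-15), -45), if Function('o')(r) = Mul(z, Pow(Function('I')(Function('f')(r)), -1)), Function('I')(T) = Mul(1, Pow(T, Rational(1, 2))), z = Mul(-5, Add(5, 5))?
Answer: Mul(Rational(75, 2), Pow(10, Rational(1, 2))) ≈ 118.59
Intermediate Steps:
z = -50 (z = Mul(-5, 10) = -50)
Function('f')(t) = Mul(2, t, Add(3, t)) (Function('f')(t) = Mul(Add(3, t), Mul(2, t)) = Mul(2, t, Add(3, t)))
Function('I')(T) = Pow(T, Rational(1, 2))
Function('o')(r) = Mul(-25, Pow(2, Rational(1, 2)), Pow(Mul(r, Add(3, r)), Rational(-1, 2))) (Function('o')(r) = Mul(-50, Pow(Pow(Mul(2, r, Add(3, r)), Rational(1, 2)), -1)) = Mul(-50, Pow(Mul(Pow(2, Rational(1, 2)), Pow(Mul(r, Add(3, r)), Rational(1, 2))), -1)) = Mul(-50, Mul(Rational(1, 2), Pow(2, Rational(1, 2)), Pow(Mul(r, Add(3, r)), Rational(-1, 2)))) = Mul(-25, Pow(2, Rational(1, 2)), Pow(Mul(r, Add(3, r)), Rational(-1, 2))))
Mul(Function('o')(-15), -45) = Mul(Mul(-25, Pow(2, Rational(1, 2)), Pow(Mul(-15, Add(3, -15)), Rational(-1, 2))), -45) = Mul(Mul(-25, Pow(2, Rational(1, 2)), Pow(Mul(-15, -12), Rational(-1, 2))), -45) = Mul(Mul(-25, Pow(2, Rational(1, 2)), Pow(180, Rational(-1, 2))), -45) = Mul(Mul(-25, Pow(2, Rational(1, 2)), Mul(Rational(1, 30), Pow(5, Rational(1, 2)))), -45) = Mul(Mul(Rational(-5, 6), Pow(10, Rational(1, 2))), -45) = Mul(Rational(75, 2), Pow(10, Rational(1, 2)))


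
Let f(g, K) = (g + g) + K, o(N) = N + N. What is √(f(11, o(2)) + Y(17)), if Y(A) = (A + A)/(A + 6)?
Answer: 2*√3634/23 ≈ 5.2420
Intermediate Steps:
o(N) = 2*N
Y(A) = 2*A/(6 + A) (Y(A) = (2*A)/(6 + A) = 2*A/(6 + A))
f(g, K) = K + 2*g (f(g, K) = 2*g + K = K + 2*g)
√(f(11, o(2)) + Y(17)) = √((2*2 + 2*11) + 2*17/(6 + 17)) = √((4 + 22) + 2*17/23) = √(26 + 2*17*(1/23)) = √(26 + 34/23) = √(632/23) = 2*√3634/23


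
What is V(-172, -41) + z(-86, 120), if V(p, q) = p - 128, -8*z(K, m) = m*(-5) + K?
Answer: -857/4 ≈ -214.25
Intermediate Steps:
z(K, m) = -K/8 + 5*m/8 (z(K, m) = -(m*(-5) + K)/8 = -(-5*m + K)/8 = -(K - 5*m)/8 = -K/8 + 5*m/8)
V(p, q) = -128 + p
V(-172, -41) + z(-86, 120) = (-128 - 172) + (-1/8*(-86) + (5/8)*120) = -300 + (43/4 + 75) = -300 + 343/4 = -857/4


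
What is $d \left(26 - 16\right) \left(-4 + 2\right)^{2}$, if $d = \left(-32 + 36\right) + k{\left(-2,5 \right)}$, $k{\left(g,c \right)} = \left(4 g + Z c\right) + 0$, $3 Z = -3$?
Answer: $-360$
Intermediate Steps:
$Z = -1$ ($Z = \frac{1}{3} \left(-3\right) = -1$)
$k{\left(g,c \right)} = - c + 4 g$ ($k{\left(g,c \right)} = \left(4 g - c\right) + 0 = \left(- c + 4 g\right) + 0 = - c + 4 g$)
$d = -9$ ($d = \left(-32 + 36\right) + \left(\left(-1\right) 5 + 4 \left(-2\right)\right) = 4 - 13 = -9$)
$d \left(26 - 16\right) \left(-4 + 2\right)^{2} = - 9 \left(26 - 16\right) \left(-4 + 2\right)^{2} = - 9 \cdot 10 \left(-2\right)^{2} = - 9 \cdot 10 \cdot 4 = \left(-9\right) 40 = -360$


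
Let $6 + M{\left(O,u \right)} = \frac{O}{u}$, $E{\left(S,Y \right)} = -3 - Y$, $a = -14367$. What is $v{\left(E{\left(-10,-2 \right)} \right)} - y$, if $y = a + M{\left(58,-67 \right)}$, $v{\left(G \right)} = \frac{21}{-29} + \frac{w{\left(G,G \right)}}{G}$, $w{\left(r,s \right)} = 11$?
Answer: $\frac{27905641}{1943} \approx 14362.0$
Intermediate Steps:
$M{\left(O,u \right)} = -6 + \frac{O}{u}$
$v{\left(G \right)} = - \frac{21}{29} + \frac{11}{G}$ ($v{\left(G \right)} = \frac{21}{-29} + \frac{11}{G} = 21 \left(- \frac{1}{29}\right) + \frac{11}{G} = - \frac{21}{29} + \frac{11}{G}$)
$y = - \frac{963049}{67}$ ($y = -14367 - \left(6 - \frac{58}{-67}\right) = -14367 + \left(-6 + 58 \left(- \frac{1}{67}\right)\right) = -14367 - \frac{460}{67} = - \frac{963049}{67} \approx -14374.0$)
$v{\left(E{\left(-10,-2 \right)} \right)} - y = \left(- \frac{21}{29} + \frac{11}{-3 - -2}\right) - - \frac{963049}{67} = \left(- \frac{21}{29} + \frac{11}{-3 + 2}\right) + \frac{963049}{67} = \left(- \frac{21}{29} + \frac{11}{-1}\right) + \frac{963049}{67} = \left(- \frac{21}{29} + 11 \left(-1\right)\right) + \frac{963049}{67} = \left(- \frac{21}{29} - 11\right) + \frac{963049}{67} = - \frac{340}{29} + \frac{963049}{67} = \frac{27905641}{1943}$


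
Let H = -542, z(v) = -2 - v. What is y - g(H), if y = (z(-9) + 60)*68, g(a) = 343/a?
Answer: 2469695/542 ≈ 4556.6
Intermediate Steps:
y = 4556 (y = ((-2 - 1*(-9)) + 60)*68 = ((-2 + 9) + 60)*68 = (7 + 60)*68 = 67*68 = 4556)
y - g(H) = 4556 - 343/(-542) = 4556 - 343*(-1)/542 = 4556 - 1*(-343/542) = 4556 + 343/542 = 2469695/542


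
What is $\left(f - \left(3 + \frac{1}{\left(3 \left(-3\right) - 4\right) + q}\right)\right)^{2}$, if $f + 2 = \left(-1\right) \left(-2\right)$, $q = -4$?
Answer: $\frac{2500}{289} \approx 8.6505$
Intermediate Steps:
$f = 0$ ($f = -2 - -2 = -2 + 2 = 0$)
$\left(f - \left(3 + \frac{1}{\left(3 \left(-3\right) - 4\right) + q}\right)\right)^{2} = \left(0 - \left(3 + \frac{1}{\left(3 \left(-3\right) - 4\right) - 4}\right)\right)^{2} = \left(0 - \left(3 + \frac{1}{\left(-9 - 4\right) - 4}\right)\right)^{2} = \left(0 - \left(3 + \frac{1}{-13 - 4}\right)\right)^{2} = \left(0 - \frac{50}{17}\right)^{2} = \left(- \frac{50}{17}\right)^{2} = \frac{2500}{289}$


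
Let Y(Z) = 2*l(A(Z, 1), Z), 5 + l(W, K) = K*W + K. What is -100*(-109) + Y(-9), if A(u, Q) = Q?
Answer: 10854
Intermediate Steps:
l(W, K) = -5 + K + K*W (l(W, K) = -5 + (K*W + K) = -5 + (K + K*W) = -5 + K + K*W)
Y(Z) = -10 + 4*Z (Y(Z) = 2*(-5 + Z + Z*1) = 2*(-5 + Z + Z) = 2*(-5 + 2*Z) = -10 + 4*Z)
-100*(-109) + Y(-9) = -100*(-109) + (-10 + 4*(-9)) = 10900 + (-10 - 36) = 10900 - 46 = 10854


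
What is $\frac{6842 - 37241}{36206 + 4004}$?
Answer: $- \frac{30399}{40210} \approx -0.75601$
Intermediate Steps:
$\frac{6842 - 37241}{36206 + 4004} = - \frac{30399}{40210}$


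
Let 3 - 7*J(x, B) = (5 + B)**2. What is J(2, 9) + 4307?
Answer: 29956/7 ≈ 4279.4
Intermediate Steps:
J(x, B) = 3/7 - (5 + B)**2/7
J(2, 9) + 4307 = (3/7 - (5 + 9)**2/7) + 4307 = (3/7 - 1/7*14**2) + 4307 = (3/7 - 1/7*196) + 4307 = (3/7 - 28) + 4307 = -193/7 + 4307 = 29956/7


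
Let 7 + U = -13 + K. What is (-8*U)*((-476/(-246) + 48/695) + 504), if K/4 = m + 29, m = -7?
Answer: -23531130176/85485 ≈ -2.7527e+5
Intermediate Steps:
K = 88 (K = 4*(-7 + 29) = 4*22 = 88)
U = 68 (U = -7 + (-13 + 88) = -7 + 75 = 68)
(-8*U)*((-476/(-246) + 48/695) + 504) = (-8*68)*((-476/(-246) + 48/695) + 504) = -544*((-476*(-1/246) + 48*(1/695)) + 504) = -544*((238/123 + 48/695) + 504) = -544*(171314/85485 + 504) = -544*43255754/85485 = -23531130176/85485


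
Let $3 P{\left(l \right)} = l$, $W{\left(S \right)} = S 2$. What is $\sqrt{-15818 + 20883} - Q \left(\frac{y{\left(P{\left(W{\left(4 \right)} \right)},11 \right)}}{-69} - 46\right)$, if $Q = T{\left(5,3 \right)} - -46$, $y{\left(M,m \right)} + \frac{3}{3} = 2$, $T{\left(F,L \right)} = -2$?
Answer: $\frac{139700}{69} + \sqrt{5065} \approx 2095.8$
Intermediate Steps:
$W{\left(S \right)} = 2 S$
$P{\left(l \right)} = \frac{l}{3}$
$y{\left(M,m \right)} = 1$ ($y{\left(M,m \right)} = -1 + 2 = 1$)
$Q = 44$ ($Q = -2 - -46 = -2 + 46 = 44$)
$\sqrt{-15818 + 20883} - Q \left(\frac{y{\left(P{\left(W{\left(4 \right)} \right)},11 \right)}}{-69} - 46\right) = \sqrt{-15818 + 20883} - 44 \left(1 \frac{1}{-69} - 46\right) = \sqrt{5065} - 44 \left(1 \left(- \frac{1}{69}\right) - 46\right) = \sqrt{5065} - 44 \left(- \frac{1}{69} - 46\right) = \sqrt{5065} - 44 \left(- \frac{3175}{69}\right) = \sqrt{5065} - - \frac{139700}{69} = \sqrt{5065} + \frac{139700}{69} = \frac{139700}{69} + \sqrt{5065}$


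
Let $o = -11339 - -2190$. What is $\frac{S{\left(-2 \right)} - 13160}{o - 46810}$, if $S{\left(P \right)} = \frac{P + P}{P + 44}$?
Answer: $\frac{276362}{1175139} \approx 0.23517$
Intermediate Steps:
$S{\left(P \right)} = \frac{2 P}{44 + P}$
$o = -9149$ ($o = -11339 + 2190 = -9149$)
$\frac{S{\left(-2 \right)} - 13160}{o - 46810} = \frac{2 \left(-2\right) \frac{1}{44 - 2} - 13160}{-9149 - 46810} = \frac{2 \left(-2\right) \frac{1}{42} - 13160}{-55959} = \left(2 \left(-2\right) \frac{1}{42} - 13160\right) \left(- \frac{1}{55959}\right) = \left(- \frac{2}{21} - 13160\right) \left(- \frac{1}{55959}\right) = \left(- \frac{276362}{21}\right) \left(- \frac{1}{55959}\right) = \frac{276362}{1175139}$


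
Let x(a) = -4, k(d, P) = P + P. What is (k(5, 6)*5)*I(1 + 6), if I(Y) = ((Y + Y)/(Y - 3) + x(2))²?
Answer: 15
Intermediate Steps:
k(d, P) = 2*P
I(Y) = (-4 + 2*Y/(-3 + Y))² (I(Y) = ((Y + Y)/(Y - 3) - 4)² = ((2*Y)/(-3 + Y) - 4)² = (2*Y/(-3 + Y) - 4)² = (-4 + 2*Y/(-3 + Y))²)
(k(5, 6)*5)*I(1 + 6) = ((2*6)*5)*(4*(6 - (1 + 6))²/(-3 + (1 + 6))²) = (12*5)*(4*(6 - 1*7)²/(-3 + 7)²) = 60*(4*(6 - 7)²/4²) = 60*(4*(1/16)*(-1)²) = 60*(4*(1/16)*1) = 60*(¼) = 15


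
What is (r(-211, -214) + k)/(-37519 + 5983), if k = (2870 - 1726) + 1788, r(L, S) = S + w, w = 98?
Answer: -176/1971 ≈ -0.089295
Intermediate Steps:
r(L, S) = 98 + S (r(L, S) = S + 98 = 98 + S)
k = 2932 (k = 1144 + 1788 = 2932)
(r(-211, -214) + k)/(-37519 + 5983) = ((98 - 214) + 2932)/(-37519 + 5983) = (-116 + 2932)/(-31536) = 2816*(-1/31536) = -176/1971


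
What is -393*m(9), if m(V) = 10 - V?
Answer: -393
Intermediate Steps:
-393*m(9) = -393*(10 - 1*9) = -393*(10 - 9) = -393*1 = -393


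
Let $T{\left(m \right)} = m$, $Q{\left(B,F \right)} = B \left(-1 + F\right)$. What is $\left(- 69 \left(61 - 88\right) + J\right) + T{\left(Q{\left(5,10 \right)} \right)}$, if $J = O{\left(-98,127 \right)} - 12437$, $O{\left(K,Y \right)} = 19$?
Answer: $-10510$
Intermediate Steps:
$J = -12418$ ($J = 19 - 12437 = -12418$)
$\left(- 69 \left(61 - 88\right) + J\right) + T{\left(Q{\left(5,10 \right)} \right)} = \left(- 69 \left(61 - 88\right) - 12418\right) + 5 \left(-1 + 10\right) = \left(\left(-69\right) \left(-27\right) - 12418\right) + 5 \cdot 9 = \left(1863 - 12418\right) + 45 = -10555 + 45 = -10510$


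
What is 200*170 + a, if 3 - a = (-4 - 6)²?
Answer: 33903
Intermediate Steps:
a = -97 (a = 3 - (-4 - 6)² = 3 - 1*(-10)² = 3 - 1*100 = 3 - 100 = -97)
200*170 + a = 200*170 - 97 = 34000 - 97 = 33903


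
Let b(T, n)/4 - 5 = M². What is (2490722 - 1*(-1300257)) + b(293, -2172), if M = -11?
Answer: 3791483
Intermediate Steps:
b(T, n) = 504 (b(T, n) = 20 + 4*(-11)² = 20 + 4*121 = 20 + 484 = 504)
(2490722 - 1*(-1300257)) + b(293, -2172) = (2490722 - 1*(-1300257)) + 504 = (2490722 + 1300257) + 504 = 3790979 + 504 = 3791483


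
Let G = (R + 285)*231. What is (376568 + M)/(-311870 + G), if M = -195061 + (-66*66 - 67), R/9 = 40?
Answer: -177084/162875 ≈ -1.0872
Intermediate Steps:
R = 360 (R = 9*40 = 360)
M = -199484 (M = -195061 + (-4356 - 67) = -195061 - 4423 = -199484)
G = 148995 (G = (360 + 285)*231 = 645*231 = 148995)
(376568 + M)/(-311870 + G) = (376568 - 199484)/(-311870 + 148995) = 177084/(-162875) = 177084*(-1/162875) = -177084/162875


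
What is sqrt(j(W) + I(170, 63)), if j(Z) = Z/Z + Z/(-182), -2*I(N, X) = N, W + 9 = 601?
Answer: 2*I*sqrt(180635)/91 ≈ 9.3409*I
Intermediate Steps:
W = 592 (W = -9 + 601 = 592)
I(N, X) = -N/2
j(Z) = 1 - Z/182 (j(Z) = 1 + Z*(-1/182) = 1 - Z/182)
sqrt(j(W) + I(170, 63)) = sqrt((1 - 1/182*592) - 1/2*170) = sqrt((1 - 296/91) - 85) = sqrt(-205/91 - 85) = sqrt(-7940/91) = 2*I*sqrt(180635)/91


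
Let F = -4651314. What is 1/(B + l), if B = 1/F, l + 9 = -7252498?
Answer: -4651314/33733687344199 ≈ -1.3788e-7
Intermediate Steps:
l = -7252507 (l = -9 - 7252498 = -7252507)
B = -1/4651314 (B = 1/(-4651314) = -1/4651314 ≈ -2.1499e-7)
1/(B + l) = 1/(-1/4651314 - 7252507) = 1/(-33733687344199/4651314) = -4651314/33733687344199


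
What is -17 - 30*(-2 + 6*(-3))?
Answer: 583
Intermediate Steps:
-17 - 30*(-2 + 6*(-3)) = -17 - 30*(-2 - 18) = -17 - 30*(-20) = -17 + 600 = 583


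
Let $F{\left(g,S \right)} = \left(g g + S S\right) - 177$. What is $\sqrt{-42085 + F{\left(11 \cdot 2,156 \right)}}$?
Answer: $3 i \sqrt{1938} \approx 132.07 i$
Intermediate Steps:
$F{\left(g,S \right)} = -177 + S^{2} + g^{2}$ ($F{\left(g,S \right)} = \left(g^{2} + S^{2}\right) - 177 = \left(S^{2} + g^{2}\right) - 177 = -177 + S^{2} + g^{2}$)
$\sqrt{-42085 + F{\left(11 \cdot 2,156 \right)}} = \sqrt{-42085 + \left(-177 + 156^{2} + \left(11 \cdot 2\right)^{2}\right)} = \sqrt{-42085 + \left(-177 + 24336 + 22^{2}\right)} = \sqrt{-42085 + \left(-177 + 24336 + 484\right)} = \sqrt{-42085 + 24643} = \sqrt{-17442} = 3 i \sqrt{1938}$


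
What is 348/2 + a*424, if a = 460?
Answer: 195214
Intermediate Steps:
348/2 + a*424 = 348/2 + 460*424 = 348*(½) + 195040 = 174 + 195040 = 195214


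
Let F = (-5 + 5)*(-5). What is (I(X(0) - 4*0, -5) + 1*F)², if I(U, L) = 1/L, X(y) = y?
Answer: 1/25 ≈ 0.040000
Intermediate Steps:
F = 0 (F = 0*(-5) = 0)
(I(X(0) - 4*0, -5) + 1*F)² = (1/(-5) + 1*0)² = (-⅕ + 0)² = (-⅕)² = 1/25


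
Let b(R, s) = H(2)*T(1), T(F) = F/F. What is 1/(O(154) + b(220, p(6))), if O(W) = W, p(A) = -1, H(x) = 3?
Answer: 1/157 ≈ 0.0063694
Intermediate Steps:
T(F) = 1
b(R, s) = 3 (b(R, s) = 3*1 = 3)
1/(O(154) + b(220, p(6))) = 1/(154 + 3) = 1/157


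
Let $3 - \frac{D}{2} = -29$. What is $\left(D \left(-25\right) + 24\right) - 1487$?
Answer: $-3063$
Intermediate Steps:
$D = 64$ ($D = 6 - -58 = 6 + 58 = 64$)
$\left(D \left(-25\right) + 24\right) - 1487 = \left(64 \left(-25\right) + 24\right) - 1487 = \left(-1600 + 24\right) - 1487 = -1576 - 1487 = -3063$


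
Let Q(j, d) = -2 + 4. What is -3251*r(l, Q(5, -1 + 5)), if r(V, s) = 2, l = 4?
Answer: -6502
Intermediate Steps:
Q(j, d) = 2
-3251*r(l, Q(5, -1 + 5)) = -3251*2 = -6502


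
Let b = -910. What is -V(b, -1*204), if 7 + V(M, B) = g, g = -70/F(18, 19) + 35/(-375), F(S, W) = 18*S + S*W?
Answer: 59927/8325 ≈ 7.1984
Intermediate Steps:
g = -1652/8325 (g = -70*1/(18*(18 + 19)) + 35/(-375) = -70/(18*37) + 35*(-1/375) = -70/666 - 7/75 = -70*1/666 - 7/75 = -35/333 - 7/75 = -1652/8325 ≈ -0.19844)
V(M, B) = -59927/8325 (V(M, B) = -7 - 1652/8325 = -59927/8325)
-V(b, -1*204) = -1*(-59927/8325) = 59927/8325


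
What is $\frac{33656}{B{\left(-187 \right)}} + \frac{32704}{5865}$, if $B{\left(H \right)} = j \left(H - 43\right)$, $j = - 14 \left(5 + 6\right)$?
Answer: $\frac{421046}{64515} \approx 6.5263$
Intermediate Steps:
$j = -154$ ($j = \left(-14\right) 11 = -154$)
$B{\left(H \right)} = 6622 - 154 H$ ($B{\left(H \right)} = - 154 \left(H - 43\right) = - 154 \left(-43 + H\right) = 6622 - 154 H$)
$\frac{33656}{B{\left(-187 \right)}} + \frac{32704}{5865} = \frac{33656}{6622 - -28798} + \frac{32704}{5865} = \frac{33656}{6622 + 28798} + 32704 \cdot \frac{1}{5865} = \frac{33656}{35420} + \frac{32704}{5865} = 33656 \cdot \frac{1}{35420} + \frac{32704}{5865} = \frac{1202}{1265} + \frac{32704}{5865} = \frac{421046}{64515}$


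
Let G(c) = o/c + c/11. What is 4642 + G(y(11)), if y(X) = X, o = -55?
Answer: 4638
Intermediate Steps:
G(c) = -55/c + c/11
4642 + G(y(11)) = 4642 + (-55/11 + (1/11)*11) = 4642 + (-55*1/11 + 1) = 4642 + (-5 + 1) = 4642 - 4 = 4638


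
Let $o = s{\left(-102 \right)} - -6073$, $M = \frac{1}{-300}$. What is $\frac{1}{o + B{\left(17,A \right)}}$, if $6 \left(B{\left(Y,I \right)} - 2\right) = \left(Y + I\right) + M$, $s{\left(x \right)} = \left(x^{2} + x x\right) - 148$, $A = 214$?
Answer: $\frac{1800}{48192299} \approx 3.735 \cdot 10^{-5}$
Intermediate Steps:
$M = - \frac{1}{300} \approx -0.0033333$
$s{\left(x \right)} = -148 + 2 x^{2}$ ($s{\left(x \right)} = \left(x^{2} + x^{2}\right) - 148 = 2 x^{2} - 148 = -148 + 2 x^{2}$)
$B{\left(Y,I \right)} = \frac{3599}{1800} + \frac{I}{6} + \frac{Y}{6}$ ($B{\left(Y,I \right)} = 2 + \frac{\left(Y + I\right) - \frac{1}{300}}{6} = 2 + \frac{\left(I + Y\right) - \frac{1}{300}}{6} = 2 + \frac{- \frac{1}{300} + I + Y}{6} = 2 + \left(- \frac{1}{1800} + \frac{I}{6} + \frac{Y}{6}\right) = \frac{3599}{1800} + \frac{I}{6} + \frac{Y}{6}$)
$o = 26733$ ($o = \left(-148 + 2 \left(-102\right)^{2}\right) - -6073 = \left(-148 + 2 \cdot 10404\right) + 6073 = \left(-148 + 20808\right) + 6073 = 20660 + 6073 = 26733$)
$\frac{1}{o + B{\left(17,A \right)}} = \frac{1}{26733 + \left(\frac{3599}{1800} + \frac{1}{6} \cdot 214 + \frac{1}{6} \cdot 17\right)} = \frac{1}{26733 + \left(\frac{3599}{1800} + \frac{107}{3} + \frac{17}{6}\right)} = \frac{1}{26733 + \frac{72899}{1800}} = \frac{1}{\frac{48192299}{1800}} = \frac{1800}{48192299}$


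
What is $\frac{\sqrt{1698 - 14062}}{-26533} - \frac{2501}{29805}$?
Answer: $- \frac{2501}{29805} - \frac{2 i \sqrt{3091}}{26533} \approx -0.083912 - 0.0041908 i$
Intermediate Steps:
$\frac{\sqrt{1698 - 14062}}{-26533} - \frac{2501}{29805} = \sqrt{-12364} \left(- \frac{1}{26533}\right) - \frac{2501}{29805} = 2 i \sqrt{3091} \left(- \frac{1}{26533}\right) - \frac{2501}{29805} = - \frac{2 i \sqrt{3091}}{26533} - \frac{2501}{29805} = - \frac{2501}{29805} - \frac{2 i \sqrt{3091}}{26533}$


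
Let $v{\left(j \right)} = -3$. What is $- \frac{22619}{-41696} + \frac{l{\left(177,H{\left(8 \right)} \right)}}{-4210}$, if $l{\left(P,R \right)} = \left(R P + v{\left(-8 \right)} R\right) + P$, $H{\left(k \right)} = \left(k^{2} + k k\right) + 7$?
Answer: $- \frac{445796621}{87770080} \approx -5.0791$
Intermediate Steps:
$H{\left(k \right)} = 7 + 2 k^{2}$ ($H{\left(k \right)} = \left(k^{2} + k^{2}\right) + 7 = 2 k^{2} + 7 = 7 + 2 k^{2}$)
$l{\left(P,R \right)} = P - 3 R + P R$ ($l{\left(P,R \right)} = \left(R P - 3 R\right) + P = \left(P R - 3 R\right) + P = \left(- 3 R + P R\right) + P = P - 3 R + P R$)
$- \frac{22619}{-41696} + \frac{l{\left(177,H{\left(8 \right)} \right)}}{-4210} = - \frac{22619}{-41696} + \frac{177 - 3 \left(7 + 2 \cdot 8^{2}\right) + 177 \left(7 + 2 \cdot 8^{2}\right)}{-4210} = \left(-22619\right) \left(- \frac{1}{41696}\right) + \left(177 - 3 \left(7 + 2 \cdot 64\right) + 177 \left(7 + 2 \cdot 64\right)\right) \left(- \frac{1}{4210}\right) = \frac{22619}{41696} + \left(177 - 3 \left(7 + 128\right) + 177 \left(7 + 128\right)\right) \left(- \frac{1}{4210}\right) = \frac{22619}{41696} + \left(177 - 405 + 177 \cdot 135\right) \left(- \frac{1}{4210}\right) = \frac{22619}{41696} + \left(177 - 405 + 23895\right) \left(- \frac{1}{4210}\right) = \frac{22619}{41696} + 23667 \left(- \frac{1}{4210}\right) = \frac{22619}{41696} - \frac{23667}{4210} = - \frac{445796621}{87770080}$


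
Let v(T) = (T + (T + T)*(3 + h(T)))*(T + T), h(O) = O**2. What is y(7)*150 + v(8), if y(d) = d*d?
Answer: 24630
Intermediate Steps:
y(d) = d**2
v(T) = 2*T*(T + 2*T*(3 + T**2)) (v(T) = (T + (T + T)*(3 + T**2))*(T + T) = (T + (2*T)*(3 + T**2))*(2*T) = (T + 2*T*(3 + T**2))*(2*T) = 2*T*(T + 2*T*(3 + T**2)))
y(7)*150 + v(8) = 7**2*150 + 8**2*(14 + 4*8**2) = 49*150 + 64*(14 + 4*64) = 7350 + 64*(14 + 256) = 7350 + 64*270 = 7350 + 17280 = 24630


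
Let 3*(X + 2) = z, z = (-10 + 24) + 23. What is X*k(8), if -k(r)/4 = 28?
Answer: -3472/3 ≈ -1157.3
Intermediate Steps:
k(r) = -112 (k(r) = -4*28 = -112)
z = 37 (z = 14 + 23 = 37)
X = 31/3 (X = -2 + (1/3)*37 = -2 + 37/3 = 31/3 ≈ 10.333)
X*k(8) = (31/3)*(-112) = -3472/3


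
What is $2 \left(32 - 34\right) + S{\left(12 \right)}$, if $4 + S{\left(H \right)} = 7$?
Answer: $-1$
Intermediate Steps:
$S{\left(H \right)} = 3$ ($S{\left(H \right)} = -4 + 7 = 3$)
$2 \left(32 - 34\right) + S{\left(12 \right)} = 2 \left(32 - 34\right) + 3 = 2 \left(-2\right) + 3 = -4 + 3 = -1$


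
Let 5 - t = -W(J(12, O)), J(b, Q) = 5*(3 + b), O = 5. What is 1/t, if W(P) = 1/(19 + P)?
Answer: 94/471 ≈ 0.19958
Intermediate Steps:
J(b, Q) = 15 + 5*b
t = 471/94 (t = 5 - (-1)/(19 + (15 + 5*12)) = 5 - (-1)/(19 + (15 + 60)) = 5 - (-1)/(19 + 75) = 5 - (-1)/94 = 5 - 1*(-1/94) = 5 + 1/94 = 471/94 ≈ 5.0106)
1/t = 1/(471/94) = 94/471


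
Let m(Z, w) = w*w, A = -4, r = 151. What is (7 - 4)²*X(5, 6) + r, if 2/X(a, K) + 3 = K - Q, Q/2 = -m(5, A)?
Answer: 5303/35 ≈ 151.51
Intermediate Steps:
m(Z, w) = w²
Q = -32 (Q = 2*(-1*(-4)²) = 2*(-1*16) = 2*(-16) = -32)
X(a, K) = 2/(29 + K) (X(a, K) = 2/(-3 + (K - 1*(-32))) = 2/(-3 + (K + 32)) = 2/(-3 + (32 + K)) = 2/(29 + K))
(7 - 4)²*X(5, 6) + r = (7 - 4)²*(2/(29 + 6)) + 151 = 3²*(2/35) + 151 = 9*(2*(1/35)) + 151 = 9*(2/35) + 151 = 18/35 + 151 = 5303/35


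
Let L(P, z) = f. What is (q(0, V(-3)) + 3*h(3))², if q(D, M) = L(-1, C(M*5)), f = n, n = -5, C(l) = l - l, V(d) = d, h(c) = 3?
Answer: 16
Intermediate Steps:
C(l) = 0
f = -5
L(P, z) = -5
q(D, M) = -5
(q(0, V(-3)) + 3*h(3))² = (-5 + 3*3)² = (-5 + 9)² = 4² = 16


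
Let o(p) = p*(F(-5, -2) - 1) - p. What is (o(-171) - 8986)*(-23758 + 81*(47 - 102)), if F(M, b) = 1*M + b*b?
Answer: 239048749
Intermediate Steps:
F(M, b) = M + b²
o(p) = -3*p (o(p) = p*((-5 + (-2)²) - 1) - p = p*((-5 + 4) - 1) - p = p*(-1 - 1) - p = p*(-2) - p = -2*p - p = -3*p)
(o(-171) - 8986)*(-23758 + 81*(47 - 102)) = (-3*(-171) - 8986)*(-23758 + 81*(47 - 102)) = (513 - 8986)*(-23758 + 81*(-55)) = -8473*(-23758 - 4455) = -8473*(-28213) = 239048749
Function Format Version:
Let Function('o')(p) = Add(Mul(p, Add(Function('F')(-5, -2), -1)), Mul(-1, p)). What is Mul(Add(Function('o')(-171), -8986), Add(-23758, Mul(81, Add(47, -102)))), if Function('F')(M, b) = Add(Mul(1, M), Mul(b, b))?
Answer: 239048749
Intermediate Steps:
Function('F')(M, b) = Add(M, Pow(b, 2))
Function('o')(p) = Mul(-3, p) (Function('o')(p) = Add(Mul(p, Add(Add(-5, Pow(-2, 2)), -1)), Mul(-1, p)) = Add(Mul(p, Add(Add(-5, 4), -1)), Mul(-1, p)) = Add(Mul(p, Add(-1, -1)), Mul(-1, p)) = Add(Mul(p, -2), Mul(-1, p)) = Add(Mul(-2, p), Mul(-1, p)) = Mul(-3, p))
Mul(Add(Function('o')(-171), -8986), Add(-23758, Mul(81, Add(47, -102)))) = Mul(Add(Mul(-3, -171), -8986), Add(-23758, Mul(81, Add(47, -102)))) = Mul(Add(513, -8986), Add(-23758, Mul(81, -55))) = Mul(-8473, Add(-23758, -4455)) = Mul(-8473, -28213) = 239048749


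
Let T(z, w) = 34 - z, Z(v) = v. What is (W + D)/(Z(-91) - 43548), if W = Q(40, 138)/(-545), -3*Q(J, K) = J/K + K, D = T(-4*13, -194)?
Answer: -9711632/4923133785 ≈ -0.0019727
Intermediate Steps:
D = 86 (D = 34 - (-4)*13 = 34 - 1*(-52) = 34 + 52 = 86)
Q(J, K) = -K/3 - J/(3*K) (Q(J, K) = -(J/K + K)/3 = -(K + J/K)/3 = -K/3 - J/(3*K))
W = 9542/112815 (W = ((⅓)*(-1*40 - 1*138²)/138)/(-545) = ((⅓)*(1/138)*(-40 - 1*19044))*(-1/545) = ((⅓)*(1/138)*(-40 - 19044))*(-1/545) = ((⅓)*(1/138)*(-19084))*(-1/545) = -9542/207*(-1/545) = 9542/112815 ≈ 0.084581)
(W + D)/(Z(-91) - 43548) = (9542/112815 + 86)/(-91 - 43548) = (9711632/112815)/(-43639) = (9711632/112815)*(-1/43639) = -9711632/4923133785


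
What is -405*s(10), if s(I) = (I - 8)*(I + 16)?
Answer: -21060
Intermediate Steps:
s(I) = (-8 + I)*(16 + I)
-405*s(10) = -405*(-128 + 10**2 + 8*10) = -405*(-128 + 100 + 80) = -405*52 = -21060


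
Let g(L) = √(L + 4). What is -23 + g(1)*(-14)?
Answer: -23 - 14*√5 ≈ -54.305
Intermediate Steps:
g(L) = √(4 + L)
-23 + g(1)*(-14) = -23 + √(4 + 1)*(-14) = -23 + √5*(-14) = -23 - 14*√5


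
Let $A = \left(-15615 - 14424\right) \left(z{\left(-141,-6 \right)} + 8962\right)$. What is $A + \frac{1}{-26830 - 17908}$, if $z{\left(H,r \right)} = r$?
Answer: $- \frac{12035832107593}{44738} \approx -2.6903 \cdot 10^{8}$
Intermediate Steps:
$A = -269029284$ ($A = \left(-15615 - 14424\right) \left(-6 + 8962\right) = \left(-30039\right) 8956 = -269029284$)
$A + \frac{1}{-26830 - 17908} = -269029284 + \frac{1}{-26830 - 17908} = -269029284 + \frac{1}{-44738} = -269029284 - \frac{1}{44738} = - \frac{12035832107593}{44738}$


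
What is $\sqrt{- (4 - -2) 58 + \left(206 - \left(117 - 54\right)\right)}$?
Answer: $i \sqrt{205} \approx 14.318 i$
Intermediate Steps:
$\sqrt{- (4 - -2) 58 + \left(206 - \left(117 - 54\right)\right)} = \sqrt{- (4 + 2) 58 + \left(206 - 63\right)} = \sqrt{\left(-1\right) 6 \cdot 58 + \left(206 - 63\right)} = \sqrt{\left(-6\right) 58 + 143} = \sqrt{-348 + 143} = \sqrt{-205} = i \sqrt{205}$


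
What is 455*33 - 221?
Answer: 14794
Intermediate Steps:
455*33 - 221 = 15015 - 221 = 14794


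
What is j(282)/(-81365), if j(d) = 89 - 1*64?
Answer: -5/16273 ≈ -0.00030726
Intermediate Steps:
j(d) = 25 (j(d) = 89 - 64 = 25)
j(282)/(-81365) = 25/(-81365) = 25*(-1/81365) = -5/16273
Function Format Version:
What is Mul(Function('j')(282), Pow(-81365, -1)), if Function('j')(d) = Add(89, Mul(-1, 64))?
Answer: Rational(-5, 16273) ≈ -0.00030726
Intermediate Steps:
Function('j')(d) = 25 (Function('j')(d) = Add(89, -64) = 25)
Mul(Function('j')(282), Pow(-81365, -1)) = Mul(25, Pow(-81365, -1)) = Mul(25, Rational(-1, 81365)) = Rational(-5, 16273)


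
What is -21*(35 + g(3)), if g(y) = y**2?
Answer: -924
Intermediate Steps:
-21*(35 + g(3)) = -21*(35 + 3**2) = -21*(35 + 9) = -21*44 = -924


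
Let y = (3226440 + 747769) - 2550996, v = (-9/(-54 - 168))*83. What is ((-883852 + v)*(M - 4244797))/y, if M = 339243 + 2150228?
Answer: 57403372104737/52658881 ≈ 1.0901e+6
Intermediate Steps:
M = 2489471
v = 249/74 (v = (-9/(-222))*83 = -1/222*(-9)*83 = (3/74)*83 = 249/74 ≈ 3.3649)
y = 1423213 (y = 3974209 - 2550996 = 1423213)
((-883852 + v)*(M - 4244797))/y = ((-883852 + 249/74)*(2489471 - 4244797))/1423213 = -65404799/74*(-1755326)*(1/1423213) = (57403372104737/37)*(1/1423213) = 57403372104737/52658881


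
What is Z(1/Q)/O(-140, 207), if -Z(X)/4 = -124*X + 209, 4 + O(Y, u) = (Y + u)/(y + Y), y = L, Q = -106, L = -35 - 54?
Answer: 10203324/52099 ≈ 195.84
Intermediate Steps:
L = -89
y = -89
O(Y, u) = -4 + (Y + u)/(-89 + Y)
Z(X) = -836 + 496*X (Z(X) = -4*(-124*X + 209) = -4*(209 - 124*X) = -836 + 496*X)
Z(1/Q)/O(-140, 207) = (-836 + 496/(-106))/(((356 + 207 - 3*(-140))/(-89 - 140))) = (-836 + 496*(-1/106))/(((356 + 207 + 420)/(-229))) = (-836 - 248/53)/((-1/229*983)) = -44556/(53*(-983/229)) = -44556/53*(-229/983) = 10203324/52099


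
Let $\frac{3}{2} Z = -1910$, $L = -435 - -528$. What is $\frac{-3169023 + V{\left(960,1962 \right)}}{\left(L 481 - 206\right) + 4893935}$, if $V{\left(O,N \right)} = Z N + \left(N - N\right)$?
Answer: $- \frac{1889101}{1646154} \approx -1.1476$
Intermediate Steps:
$L = 93$ ($L = -435 + 528 = 93$)
$Z = - \frac{3820}{3}$ ($Z = \frac{2}{3} \left(-1910\right) = - \frac{3820}{3} \approx -1273.3$)
$V{\left(O,N \right)} = - \frac{3820 N}{3}$ ($V{\left(O,N \right)} = - \frac{3820 N}{3} + \left(N - N\right) = - \frac{3820 N}{3} + 0 = - \frac{3820 N}{3}$)
$\frac{-3169023 + V{\left(960,1962 \right)}}{\left(L 481 - 206\right) + 4893935} = \frac{-3169023 - 2498280}{\left(93 \cdot 481 - 206\right) + 4893935} = \frac{-3169023 - 2498280}{\left(44733 - 206\right) + 4893935} = - \frac{5667303}{44527 + 4893935} = - \frac{5667303}{4938462} = \left(-5667303\right) \frac{1}{4938462} = - \frac{1889101}{1646154}$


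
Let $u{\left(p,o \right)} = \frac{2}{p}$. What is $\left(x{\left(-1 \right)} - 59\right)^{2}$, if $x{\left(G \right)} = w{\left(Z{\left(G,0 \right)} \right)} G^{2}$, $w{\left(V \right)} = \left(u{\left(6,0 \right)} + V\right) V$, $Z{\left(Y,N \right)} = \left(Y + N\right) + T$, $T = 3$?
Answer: $\frac{26569}{9} \approx 2952.1$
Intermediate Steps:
$Z{\left(Y,N \right)} = 3 + N + Y$ ($Z{\left(Y,N \right)} = \left(Y + N\right) + 3 = \left(N + Y\right) + 3 = 3 + N + Y$)
$w{\left(V \right)} = V \left(\frac{1}{3} + V\right)$ ($w{\left(V \right)} = \left(\frac{2}{6} + V\right) V = \left(2 \cdot \frac{1}{6} + V\right) V = \left(\frac{1}{3} + V\right) V = V \left(\frac{1}{3} + V\right)$)
$x{\left(G \right)} = G^{2} \left(3 + G\right) \left(\frac{10}{3} + G\right)$ ($x{\left(G \right)} = \left(3 + 0 + G\right) \left(\frac{1}{3} + \left(3 + 0 + G\right)\right) G^{2} = \left(3 + G\right) \left(\frac{1}{3} + \left(3 + G\right)\right) G^{2} = \left(3 + G\right) \left(\frac{10}{3} + G\right) G^{2} = G^{2} \left(3 + G\right) \left(\frac{10}{3} + G\right)$)
$\left(x{\left(-1 \right)} - 59\right)^{2} = \left(\frac{\left(-1\right)^{2} \left(3 - 1\right) \left(10 + 3 \left(-1\right)\right)}{3} - 59\right)^{2} = \left(\frac{1}{3} \cdot 1 \cdot 2 \left(10 - 3\right) - 59\right)^{2} = \left(\frac{1}{3} \cdot 1 \cdot 2 \cdot 7 - 59\right)^{2} = \left(\frac{14}{3} - 59\right)^{2} = \left(- \frac{163}{3}\right)^{2} = \frac{26569}{9}$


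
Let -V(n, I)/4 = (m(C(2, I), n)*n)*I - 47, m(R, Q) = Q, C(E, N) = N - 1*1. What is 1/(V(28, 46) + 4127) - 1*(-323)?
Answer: 45200942/139941 ≈ 323.00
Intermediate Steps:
C(E, N) = -1 + N (C(E, N) = N - 1 = -1 + N)
V(n, I) = 188 - 4*I*n**2 (V(n, I) = -4*((n*n)*I - 47) = -4*(n**2*I - 47) = -4*(I*n**2 - 47) = -4*(-47 + I*n**2) = 188 - 4*I*n**2)
1/(V(28, 46) + 4127) - 1*(-323) = 1/((188 - 4*46*28**2) + 4127) - 1*(-323) = 1/((188 - 4*46*784) + 4127) + 323 = 1/((188 - 144256) + 4127) + 323 = 1/(-144068 + 4127) + 323 = 1/(-139941) + 323 = -1/139941 + 323 = 45200942/139941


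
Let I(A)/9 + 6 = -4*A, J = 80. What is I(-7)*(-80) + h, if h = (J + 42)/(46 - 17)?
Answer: -459238/29 ≈ -15836.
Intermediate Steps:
I(A) = -54 - 36*A (I(A) = -54 + 9*(-4*A) = -54 - 36*A)
h = 122/29 (h = (80 + 42)/(46 - 17) = 122/29 ≈ 4.2069)
I(-7)*(-80) + h = (-54 - 36*(-7))*(-80) + 122/29 = (-54 + 252)*(-80) + 122/29 = 198*(-80) + 122/29 = -15840 + 122/29 = -459238/29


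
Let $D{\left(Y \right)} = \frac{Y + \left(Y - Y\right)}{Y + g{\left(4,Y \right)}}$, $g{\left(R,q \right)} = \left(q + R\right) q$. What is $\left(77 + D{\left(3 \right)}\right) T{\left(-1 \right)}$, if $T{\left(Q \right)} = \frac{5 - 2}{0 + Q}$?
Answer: $- \frac{1851}{8} \approx -231.38$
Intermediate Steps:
$g{\left(R,q \right)} = q \left(R + q\right)$ ($g{\left(R,q \right)} = \left(R + q\right) q = q \left(R + q\right)$)
$D{\left(Y \right)} = \frac{Y}{Y + Y \left(4 + Y\right)}$ ($D{\left(Y \right)} = \frac{Y + \left(Y - Y\right)}{Y + Y \left(4 + Y\right)} = \frac{Y + 0}{Y + Y \left(4 + Y\right)} = \frac{Y}{Y + Y \left(4 + Y\right)}$)
$T{\left(Q \right)} = \frac{3}{Q}$
$\left(77 + D{\left(3 \right)}\right) T{\left(-1 \right)} = \left(77 + \frac{1}{5 + 3}\right) \frac{3}{-1} = \left(77 + \frac{1}{8}\right) 3 \left(-1\right) = \left(77 + \frac{1}{8}\right) \left(-3\right) = \frac{617}{8} \left(-3\right) = - \frac{1851}{8}$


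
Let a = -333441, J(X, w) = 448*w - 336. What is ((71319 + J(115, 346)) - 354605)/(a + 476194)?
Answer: -128614/142753 ≈ -0.90096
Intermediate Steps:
J(X, w) = -336 + 448*w
((71319 + J(115, 346)) - 354605)/(a + 476194) = ((71319 + (-336 + 448*346)) - 354605)/(-333441 + 476194) = ((71319 + (-336 + 155008)) - 354605)/142753 = ((71319 + 154672) - 354605)*(1/142753) = (225991 - 354605)*(1/142753) = -128614*1/142753 = -128614/142753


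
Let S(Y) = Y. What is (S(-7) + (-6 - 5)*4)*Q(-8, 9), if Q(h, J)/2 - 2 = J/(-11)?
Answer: -1326/11 ≈ -120.55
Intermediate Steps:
Q(h, J) = 4 - 2*J/11 (Q(h, J) = 4 + 2*(J/(-11)) = 4 + 2*(J*(-1/11)) = 4 + 2*(-J/11) = 4 - 2*J/11)
(S(-7) + (-6 - 5)*4)*Q(-8, 9) = (-7 + (-6 - 5)*4)*(4 - 2/11*9) = (-7 - 11*4)*(4 - 18/11) = (-7 - 44)*(26/11) = -51*26/11 = -1326/11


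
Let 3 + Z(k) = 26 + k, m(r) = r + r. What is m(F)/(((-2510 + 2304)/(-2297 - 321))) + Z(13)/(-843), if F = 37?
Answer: 27218110/28943 ≈ 940.40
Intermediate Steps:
m(r) = 2*r
Z(k) = 23 + k (Z(k) = -3 + (26 + k) = 23 + k)
m(F)/(((-2510 + 2304)/(-2297 - 321))) + Z(13)/(-843) = (2*37)/(((-2510 + 2304)/(-2297 - 321))) + (23 + 13)/(-843) = 74/((-206/(-2618))) + 36*(-1/843) = 74/((-206*(-1/2618))) - 12/281 = 74/(103/1309) - 12/281 = 74*(1309/103) - 12/281 = 96866/103 - 12/281 = 27218110/28943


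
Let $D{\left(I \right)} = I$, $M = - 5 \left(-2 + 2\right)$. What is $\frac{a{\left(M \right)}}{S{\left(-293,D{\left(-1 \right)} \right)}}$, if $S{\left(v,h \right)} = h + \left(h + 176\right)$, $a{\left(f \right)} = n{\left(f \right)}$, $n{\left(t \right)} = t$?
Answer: $0$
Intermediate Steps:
$M = 0$ ($M = \left(-5\right) 0 = 0$)
$a{\left(f \right)} = f$
$S{\left(v,h \right)} = 176 + 2 h$ ($S{\left(v,h \right)} = h + \left(176 + h\right) = 176 + 2 h$)
$\frac{a{\left(M \right)}}{S{\left(-293,D{\left(-1 \right)} \right)}} = \frac{0}{176 + 2 \left(-1\right)} = \frac{0}{176 - 2} = \frac{0}{174} = 0 \cdot \frac{1}{174} = 0$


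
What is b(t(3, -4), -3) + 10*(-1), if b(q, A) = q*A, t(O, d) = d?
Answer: 2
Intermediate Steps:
b(q, A) = A*q
b(t(3, -4), -3) + 10*(-1) = -3*(-4) + 10*(-1) = 12 - 10 = 2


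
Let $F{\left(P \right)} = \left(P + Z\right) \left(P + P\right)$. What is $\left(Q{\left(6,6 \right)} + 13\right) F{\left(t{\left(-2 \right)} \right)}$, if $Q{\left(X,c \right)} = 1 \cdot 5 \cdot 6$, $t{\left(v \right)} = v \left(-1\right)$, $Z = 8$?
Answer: $1720$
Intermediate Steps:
$t{\left(v \right)} = - v$
$Q{\left(X,c \right)} = 30$ ($Q{\left(X,c \right)} = 5 \cdot 6 = 30$)
$F{\left(P \right)} = 2 P \left(8 + P\right)$ ($F{\left(P \right)} = \left(P + 8\right) \left(P + P\right) = \left(8 + P\right) 2 P = 2 P \left(8 + P\right)$)
$\left(Q{\left(6,6 \right)} + 13\right) F{\left(t{\left(-2 \right)} \right)} = \left(30 + 13\right) 2 \left(\left(-1\right) \left(-2\right)\right) \left(8 - -2\right) = 43 \cdot 2 \cdot 2 \left(8 + 2\right) = 43 \cdot 2 \cdot 2 \cdot 10 = 43 \cdot 40 = 1720$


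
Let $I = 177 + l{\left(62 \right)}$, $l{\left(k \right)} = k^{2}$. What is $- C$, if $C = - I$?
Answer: $4021$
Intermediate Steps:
$I = 4021$ ($I = 177 + 62^{2} = 177 + 3844 = 4021$)
$C = -4021$ ($C = \left(-1\right) 4021 = -4021$)
$- C = \left(-1\right) \left(-4021\right) = 4021$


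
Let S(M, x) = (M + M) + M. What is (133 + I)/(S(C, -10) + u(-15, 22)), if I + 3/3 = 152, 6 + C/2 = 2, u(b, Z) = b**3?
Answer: -284/3399 ≈ -0.083554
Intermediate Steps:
C = -8 (C = -12 + 2*2 = -12 + 4 = -8)
I = 151 (I = -1 + 152 = 151)
S(M, x) = 3*M (S(M, x) = 2*M + M = 3*M)
(133 + I)/(S(C, -10) + u(-15, 22)) = (133 + 151)/(3*(-8) + (-15)**3) = 284/(-24 - 3375) = 284/(-3399) = 284*(-1/3399) = -284/3399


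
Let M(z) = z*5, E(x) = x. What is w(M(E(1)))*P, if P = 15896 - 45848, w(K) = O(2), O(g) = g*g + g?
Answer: -179712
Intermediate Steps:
M(z) = 5*z
O(g) = g + g² (O(g) = g² + g = g + g²)
w(K) = 6 (w(K) = 2*(1 + 2) = 2*3 = 6)
P = -29952
w(M(E(1)))*P = 6*(-29952) = -179712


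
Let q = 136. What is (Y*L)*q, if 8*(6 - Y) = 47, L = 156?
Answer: 2652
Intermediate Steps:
Y = ⅛ (Y = 6 - ⅛*47 = 6 - 47/8 = ⅛ ≈ 0.12500)
(Y*L)*q = ((⅛)*156)*136 = (39/2)*136 = 2652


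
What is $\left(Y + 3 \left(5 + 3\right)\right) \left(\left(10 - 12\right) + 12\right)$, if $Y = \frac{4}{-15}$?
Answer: $\frac{712}{3} \approx 237.33$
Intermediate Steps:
$Y = - \frac{4}{15}$ ($Y = 4 \left(- \frac{1}{15}\right) = - \frac{4}{15} \approx -0.26667$)
$\left(Y + 3 \left(5 + 3\right)\right) \left(\left(10 - 12\right) + 12\right) = \left(- \frac{4}{15} + 3 \left(5 + 3\right)\right) \left(\left(10 - 12\right) + 12\right) = \left(- \frac{4}{15} + 3 \cdot 8\right) \left(-2 + 12\right) = \left(- \frac{4}{15} + 24\right) 10 = \frac{356}{15} \cdot 10 = \frac{712}{3}$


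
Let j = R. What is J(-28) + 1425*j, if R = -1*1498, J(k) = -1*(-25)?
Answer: -2134625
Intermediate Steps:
J(k) = 25
R = -1498
j = -1498
J(-28) + 1425*j = 25 + 1425*(-1498) = 25 - 2134650 = -2134625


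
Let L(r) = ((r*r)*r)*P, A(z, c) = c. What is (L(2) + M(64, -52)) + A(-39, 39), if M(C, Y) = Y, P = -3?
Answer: -37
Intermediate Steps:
L(r) = -3*r**3 (L(r) = ((r*r)*r)*(-3) = (r**2*r)*(-3) = r**3*(-3) = -3*r**3)
(L(2) + M(64, -52)) + A(-39, 39) = (-3*2**3 - 52) + 39 = (-3*8 - 52) + 39 = (-24 - 52) + 39 = -76 + 39 = -37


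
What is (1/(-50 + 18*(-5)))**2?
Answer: 1/19600 ≈ 5.1020e-5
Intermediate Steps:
(1/(-50 + 18*(-5)))**2 = (1/(-50 - 90))**2 = (1/(-140))**2 = (-1/140)**2 = 1/19600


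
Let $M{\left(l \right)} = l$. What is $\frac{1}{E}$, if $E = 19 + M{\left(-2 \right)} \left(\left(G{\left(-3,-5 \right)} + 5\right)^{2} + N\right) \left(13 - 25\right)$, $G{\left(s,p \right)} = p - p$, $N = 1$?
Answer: $\frac{1}{643} \approx 0.0015552$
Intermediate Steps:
$G{\left(s,p \right)} = 0$
$E = 643$ ($E = 19 + - 2 \left(\left(0 + 5\right)^{2} + 1\right) \left(13 - 25\right) = 19 + - 2 \left(5^{2} + 1\right) \left(13 - 25\right) = 19 + - 2 \left(25 + 1\right) \left(-12\right) = 19 + \left(-2\right) 26 \left(-12\right) = 19 - -624 = 19 + 624 = 643$)
$\frac{1}{E} = \frac{1}{643}$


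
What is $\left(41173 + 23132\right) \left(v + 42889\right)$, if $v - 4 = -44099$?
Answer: $-77551830$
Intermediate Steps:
$v = -44095$ ($v = 4 - 44099 = -44095$)
$\left(41173 + 23132\right) \left(v + 42889\right) = \left(41173 + 23132\right) \left(-44095 + 42889\right) = 64305 \left(-1206\right) = -77551830$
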